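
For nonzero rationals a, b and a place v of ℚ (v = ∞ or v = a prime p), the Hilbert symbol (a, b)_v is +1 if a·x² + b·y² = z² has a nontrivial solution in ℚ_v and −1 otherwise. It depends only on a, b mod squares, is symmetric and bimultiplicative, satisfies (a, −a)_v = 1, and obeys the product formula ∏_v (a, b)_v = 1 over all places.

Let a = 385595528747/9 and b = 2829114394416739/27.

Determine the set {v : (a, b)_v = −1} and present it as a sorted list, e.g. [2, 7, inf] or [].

(a, b) ≡ (7163, 187473) mod (ℚ^×)²; places V = {2, 3, 11, 13, 19, 23, 29, ∞}.
(a,b)_19: α=1, u≡16; β=1, v≡16 (mod 19); (16|19)=+1, (16|19)=+1; sign (−1)^1·+1^1·+1^1 = -1.
(a,b)_∞: sgn(7163)=+, sgn(187473)=+, so +1.
(a,b)_2: α=0, β=0; u≡3, v≡1 (mod 8); ε(u)ε(v)=1·0, αω(v)=0·0, βω(u)=0·1; sum ≡ 0  ⇒  +1.
(a,b)_13: α=1, u≡11; β=1, v≡1 (mod 13); (11|13)=-1, (1|13)=+1; sign (−1)^0·-1^1·+1^1 = -1.
(a,b)_11: α=2, u≡6; β=3, v≡3 (mod 11); (6|11)=-1, (3|11)=+1; sign (−1)^0·-1^3·+1^2 = -1.
(a,b)_3: α=-2, u≡2; β=-3, v≡1 (mod 3); (2|3)=-1, (1|3)=+1; sign (−1)^0·-1^-3·+1^-2 = -1.
(a,b)_23: α=2, u≡10; β=3, v≡13 (mod 23); (10|23)=-1, (13|23)=+1; sign (−1)^0·-1^3·+1^2 = -1.
(a,b)_29: α=3, u≡10; β=4, v≡12 (mod 29); (10|29)=-1, (12|29)=-1; sign (−1)^0·-1^4·-1^3 = -1.
(7163, 187473 / ℚ) ramifies at {3, 11, 13, 19, 23, 29}: a division algebra.

[3, 11, 13, 19, 23, 29]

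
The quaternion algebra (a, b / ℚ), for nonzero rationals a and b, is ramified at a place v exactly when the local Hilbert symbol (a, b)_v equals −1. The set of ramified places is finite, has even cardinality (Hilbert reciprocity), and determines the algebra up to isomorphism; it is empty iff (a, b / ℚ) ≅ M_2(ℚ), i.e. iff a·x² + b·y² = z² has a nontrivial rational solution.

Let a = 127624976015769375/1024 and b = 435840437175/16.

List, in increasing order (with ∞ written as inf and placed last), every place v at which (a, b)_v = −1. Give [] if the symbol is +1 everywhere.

Mod squares: a ≡ 1488399, b ≡ 6206343. Check v ∈ {∞, 2, 3, 5, 11, 13, 17, 23, 37, 53}.
v=53: a=53^3·(≡52), b=53^2·(≡44) mod 53; (52|53)=+1, (44|53)=+1; (−1)^{3·2·26}·(+1)^2·(+1)^3 = +1.
v=5: a=5^4·(≡4), b=5^2·(≡2) mod 5; (4|5)=+1, (2|5)=-1; (−1)^{4·2·2}·(+1)^2·(-1)^4 = +1.
v=11: a=11^1·(≡5), b=11^1·(≡9) mod 11; (5|11)=+1, (9|11)=+1; (−1)^{1·1·5}·(+1)^1·(+1)^1 = -1.
v=3: a=3^1·(≡2), b=3^1·(≡2) mod 3; (2|3)=-1, (2|3)=-1; (−1)^{1·1·1}·(-1)^1·(-1)^1 = -1.
v=37: a=37^1·(≡29), b=37^1·(≡22) mod 37; (29|37)=-1, (22|37)=-1; (−1)^{1·1·18}·(-1)^1·(-1)^1 = +1.
v=23: a=23^1·(≡7), b=23^1·(≡22) mod 23; (7|23)=-1, (22|23)=-1; (−1)^{1·1·11}·(-1)^1·(-1)^1 = -1.
v=2: v_2(a)=-10, v_2(b)=-4; units ≡ 7, 7 (mod 8); ε·ε+αω+βω = 1·1+-10·0+-4·0 ≡ 1  ⇒  (a,b)_2 = -1.
v=∞: 1488399 > 0 and 6206343 > 0  ⇒  (a,b)_∞ = +1.
v=17: a=17^2·(≡9), b=17^1·(≡8) mod 17; (9|17)=+1, (8|17)=+1; (−1)^{2·1·8}·(+1)^1·(+1)^2 = +1.
v=13: a=13^2·(≡10), b=13^1·(≡9) mod 13; (10|13)=+1, (9|13)=+1; (−1)^{2·1·6}·(+1)^1·(+1)^2 = +1.
Ram(1488399, 6206343) = {2, 3, 11, 23}; no ℚ_2-point on the conic.

[2, 3, 11, 23]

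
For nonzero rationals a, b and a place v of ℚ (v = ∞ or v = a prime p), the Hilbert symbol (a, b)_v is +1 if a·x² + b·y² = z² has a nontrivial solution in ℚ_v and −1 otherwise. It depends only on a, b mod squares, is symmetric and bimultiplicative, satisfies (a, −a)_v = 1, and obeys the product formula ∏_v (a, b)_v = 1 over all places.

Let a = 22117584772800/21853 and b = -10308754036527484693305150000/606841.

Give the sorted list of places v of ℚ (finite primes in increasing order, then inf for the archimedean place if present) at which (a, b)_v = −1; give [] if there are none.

[3, 11, 13, 17]

(a, b) ≡ (39, -19635) mod (ℚ^×)²; places V = {2, 3, 5, 7, 11, 13, 17, 19, 23, 41, ∞}.
(a,b)_7: α=0, u≡1; β=3, v≡2 (mod 7); (1|7)=+1, (2|7)=+1; sign (−1)^0·+1^3·+1^0 = +1.
(a,b)_19: α=0, u≡11; β=-2, v≡17 (mod 19); (11|19)=+1, (17|19)=+1; sign (−1)^0·+1^-2·+1^0 = +1.
(a,b)_41: α=-2, u≡33; β=-2, v≡10 (mod 41); (33|41)=+1, (10|41)=+1; sign (−1)^0·+1^-2·+1^-2 = +1.
(a,b)_23: α=0, u≡4; β=2, v≡21 (mod 23); (4|23)=+1, (21|23)=-1; sign (−1)^0·+1^2·-1^0 = +1.
(a,b)_13: α=-1, u≡9; β=2, v≡11 (mod 13); (9|13)=+1, (11|13)=-1; sign (−1)^0·+1^2·-1^-1 = -1.
(a,b)_2: α=6, β=4; u≡7, v≡5 (mod 8); ε(u)ε(v)=1·0, αω(v)=6·1, βω(u)=4·0; sum ≡ 0  ⇒  +1.
(a,b)_5: α=2, u≡4; β=5, v≡2 (mod 5); (4|5)=+1, (2|5)=-1; sign (−1)^0·+1^5·-1^2 = +1.
(a,b)_17: α=2, u≡3; β=5, v≡13 (mod 17); (3|17)=-1, (13|17)=+1; sign (−1)^0·-1^5·+1^2 = -1.
(a,b)_3: α=3, u≡1; β=5, v≡1 (mod 3); (1|3)=+1, (1|3)=+1; sign (−1)^1·+1^5·+1^3 = -1.
(a,b)_∞: sgn(39)=+, sgn(-19635)=−, so +1.
(a,b)_11: α=6, u≡6; β=7, v≡10 (mod 11); (6|11)=-1, (10|11)=-1; sign (−1)^0·-1^7·-1^6 = -1.
Ram(39, -19635) = {3, 11, 13, 17}; no ℚ_3-point on the conic.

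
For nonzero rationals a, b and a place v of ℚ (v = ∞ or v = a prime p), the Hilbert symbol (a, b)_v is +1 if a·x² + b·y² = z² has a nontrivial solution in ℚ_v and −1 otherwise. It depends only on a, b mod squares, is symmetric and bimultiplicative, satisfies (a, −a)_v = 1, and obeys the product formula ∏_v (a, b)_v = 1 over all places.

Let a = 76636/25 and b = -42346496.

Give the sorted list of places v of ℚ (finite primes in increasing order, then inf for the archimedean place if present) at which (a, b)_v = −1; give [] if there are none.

Mod squares: a ≡ 391, b ≡ -41354. Check v ∈ {∞, 2, 5, 7, 17, 23, 29, 31}.
v=23: a=23^1·(≡10), b=23^1·(≡21) mod 23; (10|23)=-1, (21|23)=-1; (−1)^{1·1·11}·(-1)^1·(-1)^1 = -1.
v=7: a=7^2·(≡6), b=7^0·(≡4) mod 7; (6|7)=-1, (4|7)=+1; (−1)^{2·0·3}·(-1)^0·(+1)^2 = +1.
v=2: v_2(a)=2, v_2(b)=11; units ≡ 7, 3 (mod 8); ε·ε+αω+βω = 1·1+2·1+11·0 ≡ 1  ⇒  (a,b)_2 = -1.
v=29: a=29^0·(≡10), b=29^1·(≡13) mod 29; (10|29)=-1, (13|29)=+1; (−1)^{0·1·14}·(-1)^1·(+1)^0 = -1.
v=∞: 391 > 0 and -41354 < 0  ⇒  (a,b)_∞ = +1.
v=5: a=5^-2·(≡1), b=5^0·(≡4) mod 5; (1|5)=+1, (4|5)=+1; (−1)^{-2·0·2}·(+1)^0·(+1)^-2 = +1.
v=31: a=31^0·(≡20), b=31^1·(≡30) mod 31; (20|31)=+1, (30|31)=-1; (−1)^{0·1·15}·(+1)^1·(-1)^0 = +1.
v=17: a=17^1·(≡11), b=17^0·(≡11) mod 17; (11|17)=-1, (11|17)=-1; (−1)^{1·0·8}·(-1)^0·(-1)^1 = -1.
(391, -41354 / ℚ) ramifies at {2, 17, 23, 29}: a division algebra.

[2, 17, 23, 29]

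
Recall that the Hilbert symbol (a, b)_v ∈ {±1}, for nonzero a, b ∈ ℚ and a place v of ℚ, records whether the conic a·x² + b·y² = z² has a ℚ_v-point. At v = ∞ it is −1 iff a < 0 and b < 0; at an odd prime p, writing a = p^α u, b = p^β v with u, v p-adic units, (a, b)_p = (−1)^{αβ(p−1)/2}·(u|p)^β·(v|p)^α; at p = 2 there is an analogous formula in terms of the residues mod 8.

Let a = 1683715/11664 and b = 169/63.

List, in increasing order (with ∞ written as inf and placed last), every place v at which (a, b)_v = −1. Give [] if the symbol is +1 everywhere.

[2, 5, 7, 23]

Mod squares: a ≡ 115, b ≡ 7. Check v ∈ {∞, 2, 3, 5, 7, 11, 13, 23}.
v=11: a=11^4·(≡4), b=11^0·(≡6) mod 11; (4|11)=+1, (6|11)=-1; (−1)^{4·0·5}·(+1)^0·(-1)^4 = +1.
v=5: a=5^1·(≡2), b=5^0·(≡3) mod 5; (2|5)=-1, (3|5)=-1; (−1)^{1·0·2}·(-1)^0·(-1)^1 = -1.
v=7: a=7^0·(≡6), b=7^-1·(≡4) mod 7; (6|7)=-1, (4|7)=+1; (−1)^{0·-1·3}·(-1)^-1·(+1)^0 = -1.
v=∞: 115 > 0 and 7 > 0  ⇒  (a,b)_∞ = +1.
v=23: a=23^1·(≡14), b=23^0·(≡14) mod 23; (14|23)=-1, (14|23)=-1; (−1)^{1·0·11}·(-1)^0·(-1)^1 = -1.
v=3: a=3^-6·(≡1), b=3^-2·(≡1) mod 3; (1|3)=+1, (1|3)=+1; (−1)^{-6·-2·1}·(+1)^-2·(+1)^-6 = +1.
v=2: v_2(a)=-4, v_2(b)=0; units ≡ 3, 7 (mod 8); ε·ε+αω+βω = 1·1+-4·0+0·1 ≡ 1  ⇒  (a,b)_2 = -1.
v=13: a=13^0·(≡11), b=13^2·(≡6) mod 13; (11|13)=-1, (6|13)=-1; (−1)^{0·2·6}·(-1)^2·(-1)^0 = +1.
Ram(115, 7) = {2, 5, 7, 23}; no ℚ_2-point on the conic.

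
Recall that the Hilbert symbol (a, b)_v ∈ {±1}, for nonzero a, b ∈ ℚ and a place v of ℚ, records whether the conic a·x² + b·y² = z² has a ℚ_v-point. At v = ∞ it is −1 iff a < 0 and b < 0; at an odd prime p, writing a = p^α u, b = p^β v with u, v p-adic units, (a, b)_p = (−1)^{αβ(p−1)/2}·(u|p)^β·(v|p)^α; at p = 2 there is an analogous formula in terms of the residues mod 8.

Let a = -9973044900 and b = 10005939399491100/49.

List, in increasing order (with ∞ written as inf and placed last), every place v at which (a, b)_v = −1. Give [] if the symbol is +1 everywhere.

(a, b) ≡ (-65569, 39) mod (ℚ^×)²; places V = {2, 3, 5, 7, 13, 17, 19, 29, ∞}.
(a,b)_5: α=2, u≡4; β=2, v≡1 (mod 5); (4|5)=+1, (1|5)=+1; sign (−1)^0·+1^2·+1^2 = +1.
(a,b)_19: α=1, u≡16; β=4, v≡4 (mod 19); (16|19)=+1, (4|19)=+1; sign (−1)^0·+1^4·+1^1 = +1.
(a,b)_7: α=1, u≡3; β=-2, v≡2 (mod 7); (3|7)=-1, (2|7)=+1; sign (−1)^0·-1^-2·+1^1 = +1.
(a,b)_2: α=2, β=2; u≡7, v≡7 (mod 8); ε(u)ε(v)=1·1, αω(v)=2·0, βω(u)=2·0; sum ≡ 1  ⇒  -1.
(a,b)_∞: sgn(-65569)=−, sgn(39)=+, so +1.
(a,b)_13: α=2, u≡9; β=1, v≡4 (mod 13); (9|13)=+1, (4|13)=+1; sign (−1)^0·+1^1·+1^2 = +1.
(a,b)_29: α=1, u≡24; β=2, v≡8 (mod 29); (24|29)=+1, (8|29)=-1; sign (−1)^0·+1^2·-1^1 = -1.
(a,b)_3: α=2, u≡2; β=5, v≡1 (mod 3); (2|3)=-1, (1|3)=+1; sign (−1)^0·-1^5·+1^2 = -1.
(a,b)_17: α=1, u≡2; β=2, v≡7 (mod 17); (2|17)=+1, (7|17)=-1; sign (−1)^0·+1^2·-1^1 = -1.
Ram(-65569, 39) = {2, 3, 17, 29}; no ℚ_2-point on the conic.

[2, 3, 17, 29]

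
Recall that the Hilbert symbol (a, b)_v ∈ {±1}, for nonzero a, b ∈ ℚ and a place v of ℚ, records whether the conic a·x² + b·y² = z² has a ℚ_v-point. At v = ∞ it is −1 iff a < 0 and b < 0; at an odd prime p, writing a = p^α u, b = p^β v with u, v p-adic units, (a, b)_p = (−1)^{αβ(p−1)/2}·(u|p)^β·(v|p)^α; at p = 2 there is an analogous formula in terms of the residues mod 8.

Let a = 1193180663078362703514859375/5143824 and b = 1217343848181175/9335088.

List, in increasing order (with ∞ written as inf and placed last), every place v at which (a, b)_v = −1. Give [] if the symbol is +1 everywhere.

[43, 47]

Mod squares: a ≡ 22231, b ≡ 1749. Check v ∈ {∞, 2, 3, 5, 7, 11, 13, 43, 47, 53}.
v=2: v_2(a)=-4, v_2(b)=-4; units ≡ 7, 5 (mod 8); ε·ε+αω+βω = 1·0+-4·1+-4·0 ≡ 0  ⇒  (a,b)_2 = +1.
v=13: a=13^2·(≡1), b=13^2·(≡6) mod 13; (1|13)=+1, (6|13)=-1; (−1)^{2·2·6}·(+1)^2·(-1)^2 = +1.
v=3: a=3^-8·(≡1), b=3^-5·(≡1) mod 3; (1|3)=+1, (1|3)=+1; (−1)^{-8·-5·1}·(+1)^-5·(+1)^-8 = +1.
v=47: a=47^3·(≡34), b=47^2·(≡30) mod 47; (34|47)=+1, (30|47)=-1; (−1)^{3·2·23}·(+1)^2·(-1)^3 = -1.
v=11: a=11^7·(≡10), b=11^3·(≡1) mod 11; (10|11)=-1, (1|11)=+1; (−1)^{7·3·5}·(-1)^3·(+1)^7 = +1.
v=∞: 22231 > 0 and 1749 > 0  ⇒  (a,b)_∞ = +1.
v=5: a=5^6·(≡4), b=5^2·(≡4) mod 5; (4|5)=+1, (4|5)=+1; (−1)^{6·2·2}·(+1)^2·(+1)^6 = +1.
v=53: a=53^2·(≡38), b=53^1·(≡50) mod 53; (38|53)=+1, (50|53)=-1; (−1)^{2·1·26}·(+1)^1·(-1)^2 = +1.
v=7: a=7^-2·(≡5), b=7^-4·(≡5) mod 7; (5|7)=-1, (5|7)=-1; (−1)^{-2·-4·3}·(-1)^-4·(-1)^-2 = +1.
v=43: a=43^3·(≡1), b=43^2·(≡2) mod 43; (1|43)=+1, (2|43)=-1; (−1)^{3·2·21}·(+1)^2·(-1)^3 = -1.
|Ram(22231, 1749)| = 2, even; anisotropic at {43, 47}.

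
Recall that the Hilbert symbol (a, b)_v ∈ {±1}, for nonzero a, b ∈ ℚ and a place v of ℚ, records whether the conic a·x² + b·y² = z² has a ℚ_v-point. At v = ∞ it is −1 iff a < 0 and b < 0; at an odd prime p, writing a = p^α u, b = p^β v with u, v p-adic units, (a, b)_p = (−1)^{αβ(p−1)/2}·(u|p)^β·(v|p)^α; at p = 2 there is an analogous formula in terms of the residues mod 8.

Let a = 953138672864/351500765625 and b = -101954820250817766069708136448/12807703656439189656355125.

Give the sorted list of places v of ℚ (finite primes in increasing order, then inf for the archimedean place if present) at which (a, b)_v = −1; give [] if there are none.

[19, 37]

(a, b) ≡ (14, -49210) mod (ℚ^×)²; places V = {2, 3, 5, 7, 13, 17, 19, 31, 37, 41, 43, ∞}.
(a,b)_∞: sgn(14)=+, sgn(-49210)=−, so +1.
(a,b)_2: α=5, β=13; u≡7, v≡3 (mod 8); ε(u)ε(v)=1·1, αω(v)=5·1, βω(u)=13·0; sum ≡ 0  ⇒  +1.
(a,b)_37: α=2, u≡2; β=5, v≡8 (mod 37); (2|37)=-1, (8|37)=-1; sign (−1)^0·-1^5·-1^2 = -1.
(a,b)_3: α=-4, u≡2; β=-14, v≡2 (mod 3); (2|3)=-1, (2|3)=-1; sign (−1)^0·-1^-14·-1^-4 = +1.
(a,b)_5: α=-6, u≡1; β=-3, v≡2 (mod 5); (1|5)=+1, (2|5)=-1; sign (−1)^0·+1^-3·-1^-6 = +1.
(a,b)_19: α=0, u≡12; β=1, v≡13 (mod 19); (12|19)=-1, (13|19)=-1; sign (−1)^0·-1^1·-1^0 = -1.
(a,b)_41: α=2, u≡28; β=8, v≡2 (mod 41); (28|41)=-1, (2|41)=+1; sign (−1)^0·-1^8·+1^2 = +1.
(a,b)_13: α=0, u≡3; β=2, v≡2 (mod 13); (3|13)=+1, (2|13)=-1; sign (−1)^0·+1^2·-1^0 = +1.
(a,b)_43: α=2, u≡16; β=0, v≡10 (mod 43); (16|43)=+1, (10|43)=+1; sign (−1)^0·+1^0·+1^2 = +1.
(a,b)_31: α=-2, u≡16; β=-6, v≡14 (mod 31); (16|31)=+1, (14|31)=+1; sign (−1)^0·+1^-6·+1^-2 = +1.
(a,b)_17: α=-2, u≡14; β=-6, v≡14 (mod 17); (14|17)=-1, (14|17)=-1; sign (−1)^0·-1^-6·-1^-2 = +1.
(a,b)_7: α=1, u≡1; β=1, v≡6 (mod 7); (1|7)=+1, (6|7)=-1; sign (−1)^1·+1^1·-1^1 = +1.
(14, -49210 / ℚ) ramifies at {19, 37}: a division algebra.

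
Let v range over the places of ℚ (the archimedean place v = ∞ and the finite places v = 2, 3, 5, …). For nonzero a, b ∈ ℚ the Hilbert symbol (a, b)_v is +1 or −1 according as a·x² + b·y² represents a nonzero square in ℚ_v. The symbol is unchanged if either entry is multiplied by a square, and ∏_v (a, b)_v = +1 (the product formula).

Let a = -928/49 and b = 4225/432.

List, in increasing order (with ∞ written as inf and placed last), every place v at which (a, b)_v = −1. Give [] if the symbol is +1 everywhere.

(a, b) ≡ (-58, 3) mod (ℚ^×)²; places V = {2, 3, 5, 7, 13, 29, ∞}.
(a,b)_7: α=-2, u≡3; β=0, v≡5 (mod 7); (3|7)=-1, (5|7)=-1; sign (−1)^0·-1^0·-1^-2 = +1.
(a,b)_2: α=5, β=-4; u≡3, v≡3 (mod 8); ε(u)ε(v)=1·1, αω(v)=5·1, βω(u)=-4·1; sum ≡ 0  ⇒  +1.
(a,b)_13: α=0, u≡6; β=2, v≡4 (mod 13); (6|13)=-1, (4|13)=+1; sign (−1)^0·-1^2·+1^0 = +1.
(a,b)_∞: sgn(-58)=−, sgn(3)=+, so +1.
(a,b)_29: α=1, u≡10; β=0, v≡3 (mod 29); (10|29)=-1, (3|29)=-1; sign (−1)^0·-1^0·-1^1 = -1.
(a,b)_5: α=0, u≡3; β=2, v≡2 (mod 5); (3|5)=-1, (2|5)=-1; sign (−1)^0·-1^2·-1^0 = +1.
(a,b)_3: α=0, u≡2; β=-3, v≡1 (mod 3); (2|3)=-1, (1|3)=+1; sign (−1)^0·-1^-3·+1^0 = -1.
(-58, 3 / ℚ) ramifies at {3, 29}: a division algebra.

[3, 29]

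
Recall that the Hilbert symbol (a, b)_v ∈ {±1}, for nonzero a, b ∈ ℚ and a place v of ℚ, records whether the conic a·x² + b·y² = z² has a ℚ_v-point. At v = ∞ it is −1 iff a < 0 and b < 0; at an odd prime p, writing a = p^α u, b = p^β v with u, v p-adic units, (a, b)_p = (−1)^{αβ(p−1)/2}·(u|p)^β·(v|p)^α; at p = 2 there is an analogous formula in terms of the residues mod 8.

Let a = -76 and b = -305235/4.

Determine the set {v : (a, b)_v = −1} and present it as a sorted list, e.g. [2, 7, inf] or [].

[3, inf]

(a, b) ≡ (-19, -33915) mod (ℚ^×)²; places V = {2, 3, 5, 7, 17, 19, ∞}.
(a,b)_2: α=2, β=-2; u≡5, v≡5 (mod 8); ε(u)ε(v)=0·0, αω(v)=2·1, βω(u)=-2·1; sum ≡ 0  ⇒  +1.
(a,b)_3: α=0, u≡2; β=3, v≡2 (mod 3); (2|3)=-1, (2|3)=-1; sign (−1)^0·-1^3·-1^0 = -1.
(a,b)_∞: sgn(-19)=−, sgn(-33915)=−, so -1.
(a,b)_5: α=0, u≡4; β=1, v≡2 (mod 5); (4|5)=+1, (2|5)=-1; sign (−1)^0·+1^1·-1^0 = +1.
(a,b)_19: α=1, u≡15; β=1, v≡7 (mod 19); (15|19)=-1, (7|19)=+1; sign (−1)^1·-1^1·+1^1 = +1.
(a,b)_17: α=0, u≡9; β=1, v≡12 (mod 17); (9|17)=+1, (12|17)=-1; sign (−1)^0·+1^1·-1^0 = +1.
(a,b)_7: α=0, u≡1; β=1, v≡3 (mod 7); (1|7)=+1, (3|7)=-1; sign (−1)^0·+1^1·-1^0 = +1.
Ram(-19, -33915) = {3, ∞}; no ℚ_3-point on the conic.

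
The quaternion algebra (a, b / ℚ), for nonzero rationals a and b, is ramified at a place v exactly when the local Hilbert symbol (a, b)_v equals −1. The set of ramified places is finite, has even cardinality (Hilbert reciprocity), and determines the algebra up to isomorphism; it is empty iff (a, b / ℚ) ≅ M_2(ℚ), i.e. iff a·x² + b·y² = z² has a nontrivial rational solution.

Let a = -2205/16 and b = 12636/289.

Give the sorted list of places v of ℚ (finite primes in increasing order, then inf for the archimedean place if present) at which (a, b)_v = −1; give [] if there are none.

(a, b) ≡ (-5, 39) mod (ℚ^×)²; places V = {2, 3, 5, 7, 13, 17, ∞}.
(a,b)_5: α=1, u≡4; β=0, v≡4 (mod 5); (4|5)=+1, (4|5)=+1; sign (−1)^0·+1^0·+1^1 = +1.
(a,b)_2: α=-4, β=2; u≡3, v≡7 (mod 8); ε(u)ε(v)=1·1, αω(v)=-4·0, βω(u)=2·1; sum ≡ 1  ⇒  -1.
(a,b)_17: α=0, u≡12; β=-2, v≡5 (mod 17); (12|17)=-1, (5|17)=-1; sign (−1)^0·-1^-2·-1^0 = +1.
(a,b)_3: α=2, u≡1; β=5, v≡1 (mod 3); (1|3)=+1, (1|3)=+1; sign (−1)^0·+1^5·+1^2 = +1.
(a,b)_∞: sgn(-5)=−, sgn(39)=+, so +1.
(a,b)_7: α=2, u≡2; β=0, v≡4 (mod 7); (2|7)=+1, (4|7)=+1; sign (−1)^0·+1^0·+1^2 = +1.
(a,b)_13: α=0, u≡6; β=1, v≡12 (mod 13); (6|13)=-1, (12|13)=+1; sign (−1)^0·-1^1·+1^0 = -1.
(-5, 39 / ℚ) ramifies at {2, 13}: a division algebra.

[2, 13]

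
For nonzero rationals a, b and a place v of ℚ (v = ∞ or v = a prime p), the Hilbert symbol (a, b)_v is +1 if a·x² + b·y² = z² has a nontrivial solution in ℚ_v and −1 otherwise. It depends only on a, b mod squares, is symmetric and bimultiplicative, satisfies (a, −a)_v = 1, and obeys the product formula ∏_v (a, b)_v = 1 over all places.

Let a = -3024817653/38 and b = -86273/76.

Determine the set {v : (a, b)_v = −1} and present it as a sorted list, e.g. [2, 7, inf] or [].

[2, 23, 31, inf]

(a, b) ≡ (-988494, -13547) mod (ℚ^×)²; places V = {2, 3, 11, 13, 19, 23, 29, 31, ∞}.
(a,b)_13: α=1, u≡4; β=0, v≡9 (mod 13); (4|13)=+1, (9|13)=+1; sign (−1)^0·+1^0·+1^1 = +1.
(a,b)_3: α=1, u≡1; β=0, v≡1 (mod 3); (1|3)=+1, (1|3)=+1; sign (−1)^0·+1^0·+1^1 = +1.
(a,b)_11: α=2, u≡6; β=2, v≡9 (mod 11); (6|11)=-1, (9|11)=+1; sign (−1)^0·-1^2·+1^2 = +1.
(a,b)_29: α=1, u≡27; β=0, v≡13 (mod 29); (27|29)=-1, (13|29)=+1; sign (−1)^0·-1^0·+1^1 = +1.
(a,b)_19: α=-1, u≡18; β=-1, v≡11 (mod 19); (18|19)=-1, (11|19)=+1; sign (−1)^1·-1^-1·+1^-1 = +1.
(a,b)_31: α=2, u≡15; β=1, v≡16 (mod 31); (15|31)=-1, (16|31)=+1; sign (−1)^0·-1^1·+1^2 = -1.
(a,b)_∞: sgn(-988494)=−, sgn(-13547)=−, so -1.
(a,b)_2: α=-1, β=-2; u≡1, v≡5 (mod 8); ε(u)ε(v)=0·0, αω(v)=-1·1, βω(u)=-2·0; sum ≡ 1  ⇒  -1.
(a,b)_23: α=1, u≡8; β=1, v≡3 (mod 23); (8|23)=+1, (3|23)=+1; sign (−1)^1·+1^1·+1^1 = -1.
(-988494, -13547 / ℚ) ramifies at {2, 23, 31, ∞}: a division algebra.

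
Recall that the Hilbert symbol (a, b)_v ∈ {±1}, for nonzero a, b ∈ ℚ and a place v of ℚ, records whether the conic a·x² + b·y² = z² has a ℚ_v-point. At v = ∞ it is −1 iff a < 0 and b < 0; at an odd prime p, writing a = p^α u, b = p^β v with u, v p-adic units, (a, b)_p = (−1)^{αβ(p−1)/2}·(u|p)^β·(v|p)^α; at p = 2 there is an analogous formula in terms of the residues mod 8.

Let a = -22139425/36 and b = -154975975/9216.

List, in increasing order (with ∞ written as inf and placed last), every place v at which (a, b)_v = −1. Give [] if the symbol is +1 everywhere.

(a, b) ≡ (-18073, -126511) mod (ℚ^×)²; places V = {2, 3, 5, 7, 11, 31, 53, ∞}.
(a,b)_∞: sgn(-18073)=−, sgn(-126511)=−, so -1.
(a,b)_7: α=2, u≡4; β=3, v≡1 (mod 7); (4|7)=+1, (1|7)=+1; sign (−1)^0·+1^3·+1^2 = +1.
(a,b)_3: α=-2, u≡2; β=-2, v≡2 (mod 3); (2|3)=-1, (2|3)=-1; sign (−1)^0·-1^-2·-1^-2 = +1.
(a,b)_2: α=-2, β=-10; u≡7, v≡1 (mod 8); ε(u)ε(v)=1·0, αω(v)=-2·0, βω(u)=-10·0; sum ≡ 0  ⇒  +1.
(a,b)_31: α=1, u≡13; β=1, v≡23 (mod 31); (13|31)=-1, (23|31)=-1; sign (−1)^1·-1^1·-1^1 = -1.
(a,b)_11: α=1, u≡2; β=1, v≡1 (mod 11); (2|11)=-1, (1|11)=+1; sign (−1)^1·-1^1·+1^1 = +1.
(a,b)_53: α=1, u≡5; β=1, v≡2 (mod 53); (5|53)=-1, (2|53)=-1; sign (−1)^0·-1^1·-1^1 = +1.
(a,b)_5: α=2, u≡3; β=2, v≡1 (mod 5); (3|5)=-1, (1|5)=+1; sign (−1)^0·-1^2·+1^2 = +1.
Ram(-18073, -126511) = {31, ∞}; no ℚ_31-point on the conic.

[31, inf]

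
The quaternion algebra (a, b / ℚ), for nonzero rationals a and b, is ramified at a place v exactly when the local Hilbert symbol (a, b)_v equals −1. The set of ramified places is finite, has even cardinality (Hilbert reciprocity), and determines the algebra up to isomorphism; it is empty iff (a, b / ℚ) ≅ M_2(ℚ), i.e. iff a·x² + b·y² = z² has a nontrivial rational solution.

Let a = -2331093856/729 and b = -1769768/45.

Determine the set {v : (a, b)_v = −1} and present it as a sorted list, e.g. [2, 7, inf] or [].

[2, 7, 11, inf]

Mod squares: a ≡ -3094, b ≡ -13090. Check v ∈ {∞, 2, 3, 5, 7, 11, 13, 17, 31}.
v=∞: -3094 < 0 and -13090 < 0  ⇒  (a,b)_∞ = -1.
v=31: a=31^2·(≡15), b=31^0·(≡6) mod 31; (15|31)=-1, (6|31)=-1; (−1)^{2·0·15}·(-1)^0·(-1)^2 = +1.
v=3: a=3^-6·(≡2), b=3^-2·(≡2) mod 3; (2|3)=-1, (2|3)=-1; (−1)^{-6·-2·1}·(-1)^-2·(-1)^-6 = +1.
v=7: a=7^3·(≡3), b=7^1·(≡3) mod 7; (3|7)=-1, (3|7)=-1; (−1)^{3·1·3}·(-1)^1·(-1)^3 = -1.
v=2: v_2(a)=5, v_2(b)=3; units ≡ 5, 7 (mod 8); ε·ε+αω+βω = 0·1+5·0+3·1 ≡ 1  ⇒  (a,b)_2 = -1.
v=17: a=17^1·(≡6), b=17^1·(≡5) mod 17; (6|17)=-1, (5|17)=-1; (−1)^{1·1·8}·(-1)^1·(-1)^1 = +1.
v=13: a=13^1·(≡3), b=13^2·(≡1) mod 13; (3|13)=+1, (1|13)=+1; (−1)^{1·2·6}·(+1)^2·(+1)^1 = +1.
v=11: a=11^0·(≡10), b=11^1·(≡9) mod 11; (10|11)=-1, (9|11)=+1; (−1)^{0·1·5}·(-1)^1·(+1)^0 = -1.
v=5: a=5^0·(≡1), b=5^-1·(≡3) mod 5; (1|5)=+1, (3|5)=-1; (−1)^{0·-1·2}·(+1)^-1·(-1)^0 = +1.
Ram(-3094, -13090) = {2, 7, 11, ∞}; no ℚ_2-point on the conic.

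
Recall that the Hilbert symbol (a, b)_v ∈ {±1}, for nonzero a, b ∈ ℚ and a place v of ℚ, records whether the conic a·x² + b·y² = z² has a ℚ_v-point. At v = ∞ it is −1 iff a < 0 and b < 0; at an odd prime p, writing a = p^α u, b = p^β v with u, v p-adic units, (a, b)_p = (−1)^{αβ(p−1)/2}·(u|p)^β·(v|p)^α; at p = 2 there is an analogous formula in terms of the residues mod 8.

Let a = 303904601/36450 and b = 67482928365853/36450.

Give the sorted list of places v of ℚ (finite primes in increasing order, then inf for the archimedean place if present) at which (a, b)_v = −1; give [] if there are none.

Mod squares: a ≡ 2002, b ≡ 2630474. Check v ∈ {∞, 2, 3, 5, 7, 11, 13, 19, 29, 31}.
v=2: v_2(a)=-1, v_2(b)=-1; units ≡ 1, 5 (mod 8); ε·ε+αω+βω = 0·0+-1·1+-1·0 ≡ 1  ⇒  (a,b)_2 = -1.
v=19: a=19^2·(≡1), b=19^3·(≡2) mod 19; (1|19)=+1, (2|19)=-1; (−1)^{2·3·9}·(+1)^3·(-1)^2 = +1.
v=13: a=13^1·(≡6), b=13^2·(≡7) mod 13; (6|13)=-1, (7|13)=-1; (−1)^{1·2·6}·(-1)^2·(-1)^1 = -1.
v=29: a=29^2·(≡22), b=29^3·(≡22) mod 29; (22|29)=+1, (22|29)=+1; (−1)^{2·3·14}·(+1)^3·(+1)^2 = +1.
v=5: a=5^-2·(≡2), b=5^-2·(≡1) mod 5; (2|5)=-1, (1|5)=+1; (−1)^{-2·-2·2}·(-1)^-2·(+1)^-2 = +1.
v=7: a=7^1·(≡5), b=7^1·(≡2) mod 7; (5|7)=-1, (2|7)=+1; (−1)^{1·1·3}·(-1)^1·(+1)^1 = +1.
v=11: a=11^1·(≡2), b=11^1·(≡3) mod 11; (2|11)=-1, (3|11)=+1; (−1)^{1·1·5}·(-1)^1·(+1)^1 = +1.
v=31: a=31^0·(≡4), b=31^1·(≡8) mod 31; (4|31)=+1, (8|31)=+1; (−1)^{0·1·15}·(+1)^1·(+1)^0 = +1.
v=3: a=3^-6·(≡1), b=3^-6·(≡2) mod 3; (1|3)=+1, (2|3)=-1; (−1)^{-6·-6·1}·(+1)^-6·(-1)^-6 = +1.
v=∞: 2002 > 0 and 2630474 > 0  ⇒  (a,b)_∞ = +1.
(2002, 2630474 / ℚ) ramifies at {2, 13}: a division algebra.

[2, 13]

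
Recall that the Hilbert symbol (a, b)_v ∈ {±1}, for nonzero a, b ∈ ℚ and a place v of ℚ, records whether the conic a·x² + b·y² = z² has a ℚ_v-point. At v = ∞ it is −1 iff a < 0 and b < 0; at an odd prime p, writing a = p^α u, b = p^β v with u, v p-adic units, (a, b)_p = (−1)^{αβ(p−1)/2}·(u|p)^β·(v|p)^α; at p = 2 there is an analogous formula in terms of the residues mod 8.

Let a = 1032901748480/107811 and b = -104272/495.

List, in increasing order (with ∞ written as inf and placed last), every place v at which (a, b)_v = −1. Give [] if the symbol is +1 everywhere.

[5, 11]

Mod squares: a ≡ 1045, b ≡ -7315. Check v ∈ {∞, 2, 3, 5, 7, 11, 19}.
v=11: a=11^-3·(≡2), b=11^-1·(≡8) mod 11; (2|11)=-1, (8|11)=-1; (−1)^{-3·-1·5}·(-1)^-1·(-1)^-3 = -1.
v=19: a=19^3·(≡9), b=19^1·(≡3) mod 19; (9|19)=+1, (3|19)=-1; (−1)^{3·1·9}·(+1)^1·(-1)^3 = +1.
v=∞: 1045 > 0 and -7315 < 0  ⇒  (a,b)_∞ = +1.
v=2: v_2(a)=8, v_2(b)=4; units ≡ 5, 5 (mod 8); ε·ε+αω+βω = 0·0+8·1+4·1 ≡ 0  ⇒  (a,b)_2 = +1.
v=5: a=5^1·(≡1), b=5^-1·(≡2) mod 5; (1|5)=+1, (2|5)=-1; (−1)^{1·-1·2}·(+1)^-1·(-1)^1 = -1.
v=3: a=3^-4·(≡1), b=3^-2·(≡2) mod 3; (1|3)=+1, (2|3)=-1; (−1)^{-4·-2·1}·(+1)^-2·(-1)^-4 = +1.
v=7: a=7^6·(≡2), b=7^3·(≡5) mod 7; (2|7)=+1, (5|7)=-1; (−1)^{6·3·3}·(+1)^3·(-1)^6 = +1.
(1045, -7315 / ℚ) ramifies at {5, 11}: a division algebra.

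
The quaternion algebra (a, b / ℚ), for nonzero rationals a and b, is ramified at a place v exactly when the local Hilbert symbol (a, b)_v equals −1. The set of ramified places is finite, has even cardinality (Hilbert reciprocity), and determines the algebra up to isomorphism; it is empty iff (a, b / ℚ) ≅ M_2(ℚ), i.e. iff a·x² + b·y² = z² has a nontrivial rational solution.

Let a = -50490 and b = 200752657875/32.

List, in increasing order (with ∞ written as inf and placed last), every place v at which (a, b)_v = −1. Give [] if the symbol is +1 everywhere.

[2, 5]

(a, b) ≡ (-5610, 70) mod (ℚ^×)²; places V = {2, 3, 5, 7, 11, 17, ∞}.
(a,b)_3: α=3, u≡2; β=8, v≡1 (mod 3); (2|3)=-1, (1|3)=+1; sign (−1)^0·-1^8·+1^3 = +1.
(a,b)_2: α=1, β=-5; u≡3, v≡3 (mod 8); ε(u)ε(v)=1·1, αω(v)=1·1, βω(u)=-5·1; sum ≡ 1  ⇒  -1.
(a,b)_7: α=0, u≡1; β=1, v≡5 (mod 7); (1|7)=+1, (5|7)=-1; sign (−1)^0·+1^1·-1^0 = +1.
(a,b)_17: α=1, u≡5; β=2, v≡8 (mod 17); (5|17)=-1, (8|17)=+1; sign (−1)^0·-1^2·+1^1 = +1.
(a,b)_5: α=1, u≡2; β=3, v≡4 (mod 5); (2|5)=-1, (4|5)=+1; sign (−1)^0·-1^3·+1^1 = -1.
(a,b)_11: α=1, u≡8; β=2, v≡9 (mod 11); (8|11)=-1, (9|11)=+1; sign (−1)^0·-1^2·+1^1 = +1.
(a,b)_∞: sgn(-5610)=−, sgn(70)=+, so +1.
|Ram(-5610, 70)| = 2, even; anisotropic at {2, 5}.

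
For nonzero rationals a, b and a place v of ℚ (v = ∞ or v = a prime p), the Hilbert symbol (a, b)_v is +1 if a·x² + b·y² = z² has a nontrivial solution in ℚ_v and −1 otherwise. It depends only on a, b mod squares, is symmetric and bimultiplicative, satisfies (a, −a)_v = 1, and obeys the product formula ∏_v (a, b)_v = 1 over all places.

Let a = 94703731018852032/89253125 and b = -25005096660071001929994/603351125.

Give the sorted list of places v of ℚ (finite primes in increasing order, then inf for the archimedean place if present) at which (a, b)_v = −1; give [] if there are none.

[2, 5, 7, 17]

(a, b) ≡ (150535, -770) mod (ℚ^×)²; places V = {2, 3, 5, 7, 11, 13, 17, 23, ∞}.
(a,b)_13: α=-4, u≡5; β=-6, v≡9 (mod 13); (5|13)=-1, (9|13)=+1; sign (−1)^0·-1^-6·+1^-4 = +1.
(a,b)_7: α=3, u≡2; β=7, v≡4 (mod 7); (2|7)=+1, (4|7)=+1; sign (−1)^1·+1^7·+1^3 = -1.
(a,b)_2: α=6, β=1; u≡7, v≡7 (mod 8); ε(u)ε(v)=1·1, αω(v)=6·0, βω(u)=1·0; sum ≡ 1  ⇒  -1.
(a,b)_17: α=3, u≡16; β=4, v≡14 (mod 17); (16|17)=+1, (14|17)=-1; sign (−1)^0·+1^4·-1^3 = -1.
(a,b)_5: α=-5, u≡2; β=-3, v≡4 (mod 5); (2|5)=-1, (4|5)=+1; sign (−1)^0·-1^-3·+1^-5 = -1.
(a,b)_11: α=1, u≡5; β=1, v≡8 (mod 11); (5|11)=+1, (8|11)=-1; sign (−1)^1·+1^1·-1^1 = +1.
(a,b)_∞: sgn(150535)=+, sgn(-770)=−, so +1.
(a,b)_3: α=8, u≡1; β=10, v≡1 (mod 3); (1|3)=+1, (1|3)=+1; sign (−1)^0·+1^10·+1^8 = +1.
(a,b)_23: α=3, u≡18; β=4, v≡13 (mod 23); (18|23)=+1, (13|23)=+1; sign (−1)^0·+1^4·+1^3 = +1.
|Ram(150535, -770)| = 4, even; anisotropic at {2, 5, 7, 17}.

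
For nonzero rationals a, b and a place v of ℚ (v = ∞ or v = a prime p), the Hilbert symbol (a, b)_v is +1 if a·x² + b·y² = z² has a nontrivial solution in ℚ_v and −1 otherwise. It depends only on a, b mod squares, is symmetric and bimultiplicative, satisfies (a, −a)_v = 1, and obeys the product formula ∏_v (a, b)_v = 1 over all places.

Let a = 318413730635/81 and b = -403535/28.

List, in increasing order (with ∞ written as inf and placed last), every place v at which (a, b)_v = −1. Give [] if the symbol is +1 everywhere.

[2, 5]

(a, b) ≡ (35, -23345) mod (ℚ^×)²; places V = {2, 3, 5, 7, 11, 13, 23, 29, ∞}.
(a,b)_2: α=0, β=-2; u≡3, v≡7 (mod 8); ε(u)ε(v)=1·1, αω(v)=0·0, βω(u)=-2·1; sum ≡ 1  ⇒  -1.
(a,b)_13: α=2, u≡10; β=0, v≡12 (mod 13); (10|13)=+1, (12|13)=+1; sign (−1)^0·+1^0·+1^2 = +1.
(a,b)_3: α=-4, u≡2; β=0, v≡1 (mod 3); (2|3)=-1, (1|3)=+1; sign (−1)^0·-1^0·+1^-4 = +1.
(a,b)_23: α=2, u≡3; β=1, v≡10 (mod 23); (3|23)=+1, (10|23)=-1; sign (−1)^0·+1^1·-1^2 = +1.
(a,b)_∞: sgn(35)=+, sgn(-23345)=−, so +1.
(a,b)_29: α=2, u≡1; β=1, v≡24 (mod 29); (1|29)=+1, (24|29)=+1; sign (−1)^0·+1^1·+1^2 = +1.
(a,b)_5: α=1, u≡2; β=1, v≡1 (mod 5); (2|5)=-1, (1|5)=+1; sign (−1)^0·-1^1·+1^1 = -1.
(a,b)_7: α=1, u≡3; β=-1, v≡2 (mod 7); (3|7)=-1, (2|7)=+1; sign (−1)^1·-1^-1·+1^1 = +1.
(a,b)_11: α=2, u≡10; β=2, v≡7 (mod 11); (10|11)=-1, (7|11)=-1; sign (−1)^0·-1^2·-1^2 = +1.
|Ram(35, -23345)| = 2, even; anisotropic at {2, 5}.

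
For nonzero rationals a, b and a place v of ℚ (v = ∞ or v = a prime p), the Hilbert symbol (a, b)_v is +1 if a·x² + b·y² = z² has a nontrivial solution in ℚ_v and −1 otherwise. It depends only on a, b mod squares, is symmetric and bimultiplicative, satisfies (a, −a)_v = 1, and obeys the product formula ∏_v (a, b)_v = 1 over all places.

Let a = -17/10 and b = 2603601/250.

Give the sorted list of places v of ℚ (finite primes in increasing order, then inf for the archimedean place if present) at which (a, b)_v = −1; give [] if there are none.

[5, 7, 11, 17]

(a, b) ≡ (-170, 10010) mod (ℚ^×)²; places V = {2, 3, 5, 7, 11, 13, 17, ∞}.
(a,b)_13: α=0, u≡10; β=1, v≡4 (mod 13); (10|13)=+1, (4|13)=+1; sign (−1)^0·+1^1·+1^0 = +1.
(a,b)_11: α=0, u≡6; β=1, v≡6 (mod 11); (6|11)=-1, (6|11)=-1; sign (−1)^0·-1^1·-1^0 = -1.
(a,b)_7: α=0, u≡6; β=1, v≡1 (mod 7); (6|7)=-1, (1|7)=+1; sign (−1)^0·-1^1·+1^0 = -1.
(a,b)_17: α=1, u≡5; β=2, v≡7 (mod 17); (5|17)=-1, (7|17)=-1; sign (−1)^0·-1^2·-1^1 = -1.
(a,b)_5: α=-1, u≡4; β=-3, v≡3 (mod 5); (4|5)=+1, (3|5)=-1; sign (−1)^0·+1^-3·-1^-1 = -1.
(a,b)_2: α=-1, β=-1; u≡3, v≡5 (mod 8); ε(u)ε(v)=1·0, αω(v)=-1·1, βω(u)=-1·1; sum ≡ 0  ⇒  +1.
(a,b)_3: α=0, u≡1; β=2, v≡2 (mod 3); (1|3)=+1, (2|3)=-1; sign (−1)^0·+1^2·-1^0 = +1.
(a,b)_∞: sgn(-170)=−, sgn(10010)=+, so +1.
(-170, 10010 / ℚ) ramifies at {5, 7, 11, 17}: a division algebra.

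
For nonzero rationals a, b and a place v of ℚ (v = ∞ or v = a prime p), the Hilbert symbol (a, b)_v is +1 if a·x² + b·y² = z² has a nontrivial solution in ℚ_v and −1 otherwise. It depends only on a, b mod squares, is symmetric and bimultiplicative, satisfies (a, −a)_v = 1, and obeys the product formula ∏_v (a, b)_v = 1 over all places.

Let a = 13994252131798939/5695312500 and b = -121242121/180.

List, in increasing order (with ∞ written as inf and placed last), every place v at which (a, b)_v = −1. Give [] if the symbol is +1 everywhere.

Mod squares: a ≡ 455, b ≡ -5. Check v ∈ {∞, 2, 3, 5, 7, 11, 13}.
v=5: a=5^-9·(≡4), b=5^-1·(≡4) mod 5; (4|5)=+1, (4|5)=+1; (−1)^{-9·-1·2}·(+1)^-1·(+1)^-9 = +1.
v=2: v_2(a)=-2, v_2(b)=-2; units ≡ 7, 3 (mod 8); ε·ε+αω+βω = 1·1+-2·1+-2·0 ≡ 1  ⇒  (a,b)_2 = -1.
v=11: a=11^12·(≡9), b=11^4·(≡6) mod 11; (9|11)=+1, (6|11)=-1; (−1)^{12·4·5}·(+1)^4·(-1)^12 = +1.
v=13: a=13^1·(≡10), b=13^2·(≡2) mod 13; (10|13)=+1, (2|13)=-1; (−1)^{1·2·6}·(+1)^2·(-1)^1 = -1.
v=∞: 455 > 0 and -5 < 0  ⇒  (a,b)_∞ = +1.
v=7: a=7^3·(≡2), b=7^2·(≡2) mod 7; (2|7)=+1, (2|7)=+1; (−1)^{3·2·3}·(+1)^2·(+1)^3 = +1.
v=3: a=3^-6·(≡2), b=3^-2·(≡1) mod 3; (2|3)=-1, (1|3)=+1; (−1)^{-6·-2·1}·(-1)^-2·(+1)^-6 = +1.
Ram(455, -5) = {2, 13}; no ℚ_2-point on the conic.

[2, 13]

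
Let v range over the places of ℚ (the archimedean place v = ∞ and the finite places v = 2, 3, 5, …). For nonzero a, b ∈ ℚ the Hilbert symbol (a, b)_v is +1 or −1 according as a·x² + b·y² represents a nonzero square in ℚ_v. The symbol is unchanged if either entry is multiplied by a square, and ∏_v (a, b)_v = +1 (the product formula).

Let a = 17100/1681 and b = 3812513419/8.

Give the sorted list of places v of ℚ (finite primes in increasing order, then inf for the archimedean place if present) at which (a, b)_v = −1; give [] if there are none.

[11, 13, 19, 23]

Mod squares: a ≡ 19, b ≡ 124982. Check v ∈ {∞, 2, 3, 5, 11, 13, 19, 23, 41}.
v=3: a=3^2·(≡1), b=3^0·(≡2) mod 3; (1|3)=+1, (2|3)=-1; (−1)^{2·0·1}·(+1)^0·(-1)^2 = +1.
v=19: a=19^1·(≡5), b=19^3·(≡9) mod 19; (5|19)=+1, (9|19)=+1; (−1)^{1·3·9}·(+1)^3·(+1)^1 = -1.
v=∞: 19 > 0 and 124982 > 0  ⇒  (a,b)_∞ = +1.
v=2: v_2(a)=2, v_2(b)=-3; units ≡ 3, 3 (mod 8); ε·ε+αω+βω = 1·1+2·1+-3·1 ≡ 0  ⇒  (a,b)_2 = +1.
v=5: a=5^2·(≡4), b=5^0·(≡3) mod 5; (4|5)=+1, (3|5)=-1; (−1)^{2·0·2}·(+1)^0·(-1)^2 = +1.
v=11: a=11^0·(≡8), b=11^1·(≡6) mod 11; (8|11)=-1, (6|11)=-1; (−1)^{0·1·5}·(-1)^1·(-1)^0 = -1.
v=13: a=13^0·(≡11), b=13^3·(≡6) mod 13; (11|13)=-1, (6|13)=-1; (−1)^{0·3·6}·(-1)^3·(-1)^0 = -1.
v=41: a=41^-2·(≡3), b=41^0·(≡6) mod 41; (3|41)=-1, (6|41)=-1; (−1)^{-2·0·20}·(-1)^0·(-1)^-2 = +1.
v=23: a=23^0·(≡17), b=23^1·(≡2) mod 23; (17|23)=-1, (2|23)=+1; (−1)^{0·1·11}·(-1)^1·(+1)^0 = -1.
|Ram(19, 124982)| = 4, even; anisotropic at {11, 13, 19, 23}.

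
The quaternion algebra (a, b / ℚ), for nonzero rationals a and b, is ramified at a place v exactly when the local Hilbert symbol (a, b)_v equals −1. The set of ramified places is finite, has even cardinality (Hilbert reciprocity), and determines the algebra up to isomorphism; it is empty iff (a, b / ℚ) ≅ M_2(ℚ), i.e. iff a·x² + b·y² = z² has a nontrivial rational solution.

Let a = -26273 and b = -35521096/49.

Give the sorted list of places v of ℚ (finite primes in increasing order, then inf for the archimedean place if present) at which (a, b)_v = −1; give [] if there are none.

Mod squares: a ≡ -26273, b ≡ -52546. Check v ∈ {∞, 2, 7, 13, 43, 47}.
v=∞: -26273 < 0 and -52546 < 0  ⇒  (a,b)_∞ = -1.
v=13: a=13^1·(≡7), b=13^3·(≡3) mod 13; (7|13)=-1, (3|13)=+1; (−1)^{1·3·6}·(-1)^3·(+1)^1 = -1.
v=7: a=7^0·(≡5), b=7^-2·(≡5) mod 7; (5|7)=-1, (5|7)=-1; (−1)^{0·-2·3}·(-1)^-2·(-1)^0 = +1.
v=47: a=47^1·(≡5), b=47^1·(≡43) mod 47; (5|47)=-1, (43|47)=-1; (−1)^{1·1·23}·(-1)^1·(-1)^1 = -1.
v=2: v_2(a)=0, v_2(b)=3; units ≡ 7, 7 (mod 8); ε·ε+αω+βω = 1·1+0·0+3·0 ≡ 1  ⇒  (a,b)_2 = -1.
v=43: a=43^1·(≡34), b=43^1·(≡36) mod 43; (34|43)=-1, (36|43)=+1; (−1)^{1·1·21}·(-1)^1·(+1)^1 = +1.
|Ram(-26273, -52546)| = 4, even; anisotropic at {2, 13, 47, ∞}.

[2, 13, 47, inf]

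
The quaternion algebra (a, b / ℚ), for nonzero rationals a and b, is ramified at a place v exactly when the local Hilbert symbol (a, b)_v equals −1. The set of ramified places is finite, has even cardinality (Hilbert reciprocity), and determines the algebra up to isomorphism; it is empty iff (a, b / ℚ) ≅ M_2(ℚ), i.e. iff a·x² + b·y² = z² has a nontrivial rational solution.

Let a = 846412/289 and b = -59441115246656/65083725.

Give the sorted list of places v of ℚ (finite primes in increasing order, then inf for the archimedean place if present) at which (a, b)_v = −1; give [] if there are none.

Mod squares: a ≡ 211603, b ≡ -4866869. Check v ∈ {∞, 2, 3, 5, 7, 11, 13, 17, 19, 23, 31, 37, 43, 53}.
v=13: a=13^0·(≡7), b=13^2·(≡8) mod 13; (7|13)=-1, (8|13)=-1; (−1)^{0·2·6}·(-1)^2·(-1)^0 = +1.
v=17: a=17^-2·(≡16), b=17^0·(≡3) mod 17; (16|17)=+1, (3|17)=-1; (−1)^{-2·0·8}·(+1)^0·(-1)^-2 = +1.
v=19: a=19^1·(≡3), b=19^1·(≡9) mod 19; (3|19)=-1, (9|19)=+1; (−1)^{1·1·9}·(-1)^1·(+1)^1 = +1.
v=2: v_2(a)=2, v_2(b)=6; units ≡ 3, 3 (mod 8); ε·ε+αω+βω = 1·1+2·1+6·1 ≡ 1  ⇒  (a,b)_2 = -1.
v=5: a=5^0·(≡3), b=5^-2·(≡1) mod 5; (3|5)=-1, (1|5)=+1; (−1)^{0·-2·2}·(-1)^-2·(+1)^0 = +1.
v=53: a=53^0·(≡31), b=53^2·(≡24) mod 53; (31|53)=-1, (24|53)=+1; (−1)^{0·2·26}·(-1)^2·(+1)^0 = +1.
v=31: a=31^0·(≡5), b=31^-2·(≡4) mod 31; (5|31)=+1, (4|31)=+1; (−1)^{0·-2·15}·(+1)^-2·(+1)^0 = +1.
v=23: a=23^0·(≡8), b=23^1·(≡17) mod 23; (8|23)=+1, (17|23)=-1; (−1)^{0·1·11}·(+1)^1·(-1)^0 = +1.
v=7: a=7^1·(≡6), b=7^-1·(≡2) mod 7; (6|7)=-1, (2|7)=+1; (−1)^{1·-1·3}·(-1)^-1·(+1)^1 = +1.
v=∞: 211603 > 0 and -4866869 < 0  ⇒  (a,b)_∞ = +1.
v=3: a=3^0·(≡1), b=3^-2·(≡1) mod 3; (1|3)=+1, (1|3)=+1; (−1)^{0·-2·1}·(+1)^-2·(+1)^0 = +1.
v=37: a=37^1·(≡25), b=37^1·(≡20) mod 37; (25|37)=+1, (20|37)=-1; (−1)^{1·1·18}·(+1)^1·(-1)^1 = -1.
v=43: a=43^1·(≡8), b=43^-1·(≡38) mod 43; (8|43)=-1, (38|43)=+1; (−1)^{1·-1·21}·(-1)^-1·(+1)^1 = +1.
v=11: a=11^0·(≡2), b=11^2·(≡4) mod 11; (2|11)=-1, (4|11)=+1; (−1)^{0·2·5}·(-1)^2·(+1)^0 = +1.
|Ram(211603, -4866869)| = 2, even; anisotropic at {2, 37}.

[2, 37]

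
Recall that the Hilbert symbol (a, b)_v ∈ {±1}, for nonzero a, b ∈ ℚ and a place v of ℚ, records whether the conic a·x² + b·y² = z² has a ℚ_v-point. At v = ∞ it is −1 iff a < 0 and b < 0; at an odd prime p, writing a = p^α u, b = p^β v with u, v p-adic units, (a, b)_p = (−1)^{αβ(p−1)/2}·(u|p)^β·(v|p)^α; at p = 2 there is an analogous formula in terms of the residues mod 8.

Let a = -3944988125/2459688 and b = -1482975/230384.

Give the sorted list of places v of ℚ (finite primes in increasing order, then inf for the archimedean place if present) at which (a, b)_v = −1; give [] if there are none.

(a, b) ≡ (-9282, -4641) mod (ℚ^×)²; places V = {2, 3, 5, 7, 11, 13, 17, ∞}.
(a,b)_5: α=4, u≡3; β=2, v≡4 (mod 5); (3|5)=-1, (4|5)=+1; sign (−1)^0·-1^2·+1^4 = +1.
(a,b)_13: α=5, u≡10; β=3, v≡6 (mod 13); (10|13)=+1, (6|13)=-1; sign (−1)^0·+1^3·-1^5 = -1.
(a,b)_∞: sgn(-9282)=−, sgn(-4641)=−, so -1.
(a,b)_11: α=-4, u≡7; β=-2, v≡1 (mod 11); (7|11)=-1, (1|11)=+1; sign (−1)^0·-1^-2·+1^-4 = +1.
(a,b)_2: α=-3, β=-4; u≡7, v≡7 (mod 8); ε(u)ε(v)=1·1, αω(v)=-3·0, βω(u)=-4·0; sum ≡ 1  ⇒  -1.
(a,b)_7: α=-1, u≡4; β=-1, v≡2 (mod 7); (4|7)=+1, (2|7)=+1; sign (−1)^1·+1^-1·+1^-1 = -1.
(a,b)_17: α=1, u≡2; β=-1, v≡1 (mod 17); (2|17)=+1, (1|17)=+1; sign (−1)^0·+1^-1·+1^1 = +1.
(a,b)_3: α=-1, u≡2; β=3, v≡1 (mod 3); (2|3)=-1, (1|3)=+1; sign (−1)^1·-1^3·+1^-1 = +1.
|Ram(-9282, -4641)| = 4, even; anisotropic at {2, 7, 13, ∞}.

[2, 7, 13, inf]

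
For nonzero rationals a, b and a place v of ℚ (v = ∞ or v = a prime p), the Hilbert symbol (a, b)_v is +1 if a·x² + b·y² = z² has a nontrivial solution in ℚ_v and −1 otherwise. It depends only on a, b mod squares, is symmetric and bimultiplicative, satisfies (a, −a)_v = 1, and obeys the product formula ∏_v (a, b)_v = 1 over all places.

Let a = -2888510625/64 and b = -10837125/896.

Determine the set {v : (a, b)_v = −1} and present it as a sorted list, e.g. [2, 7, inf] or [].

(a, b) ≡ (-57057, -3990) mod (ℚ^×)²; places V = {2, 3, 5, 7, 11, 13, 19, ∞}.
(a,b)_19: α=1, u≡15; β=1, v≡8 (mod 19); (15|19)=-1, (8|19)=-1; sign (−1)^1·-1^1·-1^1 = -1.
(a,b)_5: α=4, u≡2; β=3, v≡3 (mod 5); (2|5)=-1, (3|5)=-1; sign (−1)^0·-1^3·-1^4 = -1.
(a,b)_13: α=1, u≡11; β=2, v≡9 (mod 13); (11|13)=-1, (9|13)=+1; sign (−1)^0·-1^2·+1^1 = +1.
(a,b)_7: α=1, u≡4; β=-1, v≡1 (mod 7); (4|7)=+1, (1|7)=+1; sign (−1)^1·+1^-1·+1^1 = -1.
(a,b)_11: α=1, u≡9; β=0, v≡4 (mod 11); (9|11)=+1, (4|11)=+1; sign (−1)^0·+1^0·+1^1 = +1.
(a,b)_2: α=-6, β=-7; u≡7, v≡5 (mod 8); ε(u)ε(v)=1·0, αω(v)=-6·1, βω(u)=-7·0; sum ≡ 0  ⇒  +1.
(a,b)_∞: sgn(-57057)=−, sgn(-3990)=−, so -1.
(a,b)_3: α=5, u≡1; β=3, v≡2 (mod 3); (1|3)=+1, (2|3)=-1; sign (−1)^1·+1^3·-1^5 = +1.
|Ram(-57057, -3990)| = 4, even; anisotropic at {5, 7, 19, ∞}.

[5, 7, 19, inf]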